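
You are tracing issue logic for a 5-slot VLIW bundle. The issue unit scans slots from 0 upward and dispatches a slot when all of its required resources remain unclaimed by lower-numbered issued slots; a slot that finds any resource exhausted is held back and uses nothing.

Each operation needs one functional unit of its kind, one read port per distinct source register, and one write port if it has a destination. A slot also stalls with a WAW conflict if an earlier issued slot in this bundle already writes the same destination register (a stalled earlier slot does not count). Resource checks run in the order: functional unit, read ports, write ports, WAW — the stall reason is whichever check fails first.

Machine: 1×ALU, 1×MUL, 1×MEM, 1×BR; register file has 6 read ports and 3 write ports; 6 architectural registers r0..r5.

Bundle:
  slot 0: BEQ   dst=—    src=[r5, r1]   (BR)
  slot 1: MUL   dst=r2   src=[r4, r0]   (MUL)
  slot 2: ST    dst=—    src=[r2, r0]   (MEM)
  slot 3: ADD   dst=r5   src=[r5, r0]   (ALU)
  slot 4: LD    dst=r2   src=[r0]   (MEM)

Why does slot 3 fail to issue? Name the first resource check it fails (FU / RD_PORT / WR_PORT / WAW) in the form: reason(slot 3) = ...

(0) want 1×BR +2rd +0wr — yes → AL1|MU1|ME1|BR0|rd4|wr3
(1) want 1×MUL +2rd +1wr — yes → AL1|MU0|ME1|BR0|rd2|wr2
(2) want 1×MEM +2rd +0wr — yes → AL1|MU0|ME0|BR0|rd0|wr2
(3) want 1×ALU +2rd +1wr — RD_PORT → AL1|MU0|ME0|BR0|rd0|wr2
(4) want 1×MEM +1rd +1wr — FU → AL1|MU0|ME0|BR0|rd0|wr2

reason(slot 3) = RD_PORT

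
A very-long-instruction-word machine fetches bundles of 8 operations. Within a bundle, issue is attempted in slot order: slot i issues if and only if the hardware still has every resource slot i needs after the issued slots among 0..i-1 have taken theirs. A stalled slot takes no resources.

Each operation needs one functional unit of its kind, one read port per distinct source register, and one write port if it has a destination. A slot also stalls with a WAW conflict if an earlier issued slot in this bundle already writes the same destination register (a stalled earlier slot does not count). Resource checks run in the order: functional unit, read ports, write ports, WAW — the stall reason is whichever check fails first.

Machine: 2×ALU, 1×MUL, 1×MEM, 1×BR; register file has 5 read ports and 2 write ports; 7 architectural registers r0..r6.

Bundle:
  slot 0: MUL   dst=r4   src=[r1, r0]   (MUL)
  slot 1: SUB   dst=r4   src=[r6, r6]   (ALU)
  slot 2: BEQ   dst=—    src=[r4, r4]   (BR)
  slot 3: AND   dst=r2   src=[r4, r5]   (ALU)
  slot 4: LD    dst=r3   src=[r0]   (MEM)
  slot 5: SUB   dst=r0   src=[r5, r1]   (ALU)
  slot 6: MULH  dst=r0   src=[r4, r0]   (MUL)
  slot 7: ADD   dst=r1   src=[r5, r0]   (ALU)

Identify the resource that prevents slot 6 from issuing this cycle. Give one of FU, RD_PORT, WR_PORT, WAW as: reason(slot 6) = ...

reason(slot 6) = FU

  0. MUL→r4 ⇒ go  {2A/0Mu/1Ld/1B | 3r 1w}
  1. ALU→r4 ⇒ no(WAW)  {2A/0Mu/1Ld/1B | 3r 1w}
  2. BR ⇒ go  {2A/0Mu/1Ld/0B | 2r 1w}
  3. ALU→r2 ⇒ go  {1A/0Mu/1Ld/0B | 0r 0w}
  4. MEM→r3 ⇒ no(RD_PORT)  {1A/0Mu/1Ld/0B | 0r 0w}
  5. ALU→r0 ⇒ no(RD_PORT)  {1A/0Mu/1Ld/0B | 0r 0w}
  6. MUL→r0 ⇒ no(FU)  {1A/0Mu/1Ld/0B | 0r 0w}
  7. ALU→r1 ⇒ no(RD_PORT)  {1A/0Mu/1Ld/0B | 0r 0w}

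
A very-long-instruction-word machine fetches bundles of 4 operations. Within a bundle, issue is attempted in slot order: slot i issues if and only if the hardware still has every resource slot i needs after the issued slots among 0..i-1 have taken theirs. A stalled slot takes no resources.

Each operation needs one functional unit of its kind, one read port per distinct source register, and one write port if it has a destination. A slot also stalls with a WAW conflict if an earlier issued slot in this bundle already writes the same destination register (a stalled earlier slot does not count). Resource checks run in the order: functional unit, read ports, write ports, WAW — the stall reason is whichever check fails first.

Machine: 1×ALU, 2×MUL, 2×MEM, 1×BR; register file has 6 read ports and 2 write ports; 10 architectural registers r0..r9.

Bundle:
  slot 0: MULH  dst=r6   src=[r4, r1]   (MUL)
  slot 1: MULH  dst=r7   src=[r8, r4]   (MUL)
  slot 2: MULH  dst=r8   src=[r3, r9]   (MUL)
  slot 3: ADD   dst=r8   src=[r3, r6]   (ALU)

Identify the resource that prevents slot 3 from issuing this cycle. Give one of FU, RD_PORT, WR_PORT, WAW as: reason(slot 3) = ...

reason(slot 3) = WR_PORT

slot 0 (MUL): ISSUE — free A1,Mu1,Ld2,B1 rp4 wp1
slot 1 (MUL): ISSUE — free A1,Mu0,Ld2,B1 rp2 wp0
slot 2 (MUL): stall FU — free A1,Mu0,Ld2,B1 rp2 wp0
slot 3 (ALU): stall WR_PORT — free A1,Mu0,Ld2,B1 rp2 wp0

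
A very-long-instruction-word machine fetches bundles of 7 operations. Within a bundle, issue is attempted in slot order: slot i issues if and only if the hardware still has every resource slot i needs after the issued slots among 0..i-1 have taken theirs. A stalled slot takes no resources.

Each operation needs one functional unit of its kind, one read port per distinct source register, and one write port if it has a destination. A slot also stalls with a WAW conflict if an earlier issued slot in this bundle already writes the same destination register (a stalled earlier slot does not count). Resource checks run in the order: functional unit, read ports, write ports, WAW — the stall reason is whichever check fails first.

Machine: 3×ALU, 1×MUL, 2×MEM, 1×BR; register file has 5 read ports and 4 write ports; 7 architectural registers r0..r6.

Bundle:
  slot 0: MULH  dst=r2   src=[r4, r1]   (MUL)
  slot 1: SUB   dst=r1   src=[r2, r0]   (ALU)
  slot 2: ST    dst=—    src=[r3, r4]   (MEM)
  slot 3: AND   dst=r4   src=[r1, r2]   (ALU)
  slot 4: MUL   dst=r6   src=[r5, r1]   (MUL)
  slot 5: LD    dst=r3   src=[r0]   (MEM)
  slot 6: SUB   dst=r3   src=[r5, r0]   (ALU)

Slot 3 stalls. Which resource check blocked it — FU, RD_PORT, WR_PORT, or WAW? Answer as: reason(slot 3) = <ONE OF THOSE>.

(0) want 1×MUL +2rd +1wr — yes → AL3|MU0|ME2|BR1|rd3|wr3
(1) want 1×ALU +2rd +1wr — yes → AL2|MU0|ME2|BR1|rd1|wr2
(2) want 1×MEM +2rd +0wr — RD_PORT → AL2|MU0|ME2|BR1|rd1|wr2
(3) want 1×ALU +2rd +1wr — RD_PORT → AL2|MU0|ME2|BR1|rd1|wr2
(4) want 1×MUL +2rd +1wr — FU → AL2|MU0|ME2|BR1|rd1|wr2
(5) want 1×MEM +1rd +1wr — yes → AL2|MU0|ME1|BR1|rd0|wr1
(6) want 1×ALU +2rd +1wr — RD_PORT → AL2|MU0|ME1|BR1|rd0|wr1

reason(slot 3) = RD_PORT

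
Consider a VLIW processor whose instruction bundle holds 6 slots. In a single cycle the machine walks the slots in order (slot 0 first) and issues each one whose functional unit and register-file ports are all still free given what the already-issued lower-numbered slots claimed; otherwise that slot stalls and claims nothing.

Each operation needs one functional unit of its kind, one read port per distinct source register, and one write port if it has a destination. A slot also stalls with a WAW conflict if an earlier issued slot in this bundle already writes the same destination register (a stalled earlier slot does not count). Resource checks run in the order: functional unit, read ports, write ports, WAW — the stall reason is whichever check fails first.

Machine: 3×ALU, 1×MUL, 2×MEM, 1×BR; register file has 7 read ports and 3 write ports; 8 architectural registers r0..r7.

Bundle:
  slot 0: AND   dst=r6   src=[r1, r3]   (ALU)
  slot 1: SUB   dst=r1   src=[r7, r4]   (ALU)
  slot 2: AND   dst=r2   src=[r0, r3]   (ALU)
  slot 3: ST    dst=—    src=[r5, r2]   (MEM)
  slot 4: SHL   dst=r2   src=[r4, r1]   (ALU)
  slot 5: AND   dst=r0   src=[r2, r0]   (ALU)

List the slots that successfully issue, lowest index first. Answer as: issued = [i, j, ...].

issued = [0, 1, 2]

(0) want 1×ALU +2rd +1wr — yes → AL2|MU1|ME2|BR1|rd5|wr2
(1) want 1×ALU +2rd +1wr — yes → AL1|MU1|ME2|BR1|rd3|wr1
(2) want 1×ALU +2rd +1wr — yes → AL0|MU1|ME2|BR1|rd1|wr0
(3) want 1×MEM +2rd +0wr — RD_PORT → AL0|MU1|ME2|BR1|rd1|wr0
(4) want 1×ALU +2rd +1wr — FU → AL0|MU1|ME2|BR1|rd1|wr0
(5) want 1×ALU +2rd +1wr — FU → AL0|MU1|ME2|BR1|rd1|wr0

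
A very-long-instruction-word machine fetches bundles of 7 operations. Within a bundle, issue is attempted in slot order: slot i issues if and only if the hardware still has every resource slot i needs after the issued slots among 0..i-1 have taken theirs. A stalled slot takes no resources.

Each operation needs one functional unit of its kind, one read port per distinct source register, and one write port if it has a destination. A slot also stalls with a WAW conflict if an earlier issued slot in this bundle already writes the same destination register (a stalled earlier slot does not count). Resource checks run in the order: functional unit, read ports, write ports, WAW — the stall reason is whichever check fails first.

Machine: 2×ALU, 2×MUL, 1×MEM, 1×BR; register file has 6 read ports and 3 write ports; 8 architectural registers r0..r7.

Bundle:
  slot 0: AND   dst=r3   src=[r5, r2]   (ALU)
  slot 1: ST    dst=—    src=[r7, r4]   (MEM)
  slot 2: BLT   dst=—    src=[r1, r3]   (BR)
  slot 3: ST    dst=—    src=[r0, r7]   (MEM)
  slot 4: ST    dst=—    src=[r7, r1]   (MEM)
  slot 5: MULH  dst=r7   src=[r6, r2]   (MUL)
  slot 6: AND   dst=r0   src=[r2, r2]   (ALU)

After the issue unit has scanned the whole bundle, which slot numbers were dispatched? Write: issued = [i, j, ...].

issued = [0, 1, 2]

#0 ALU src=r5,r2 dispatched  <A:1 Mu:2 Ld:1 B:1 rd:4 wr:2>
#1 MEM src=r7,r4 dispatched  <A:1 Mu:2 Ld:0 B:1 rd:2 wr:2>
#2 BR src=r1,r3 dispatched  <A:1 Mu:2 Ld:0 B:0 rd:0 wr:2>
#3 MEM src=r0,r7 held:FU  <A:1 Mu:2 Ld:0 B:0 rd:0 wr:2>
#4 MEM src=r7,r1 held:FU  <A:1 Mu:2 Ld:0 B:0 rd:0 wr:2>
#5 MUL src=r6,r2 held:RD_PORT  <A:1 Mu:2 Ld:0 B:0 rd:0 wr:2>
#6 ALU src=r2,r2 held:RD_PORT  <A:1 Mu:2 Ld:0 B:0 rd:0 wr:2>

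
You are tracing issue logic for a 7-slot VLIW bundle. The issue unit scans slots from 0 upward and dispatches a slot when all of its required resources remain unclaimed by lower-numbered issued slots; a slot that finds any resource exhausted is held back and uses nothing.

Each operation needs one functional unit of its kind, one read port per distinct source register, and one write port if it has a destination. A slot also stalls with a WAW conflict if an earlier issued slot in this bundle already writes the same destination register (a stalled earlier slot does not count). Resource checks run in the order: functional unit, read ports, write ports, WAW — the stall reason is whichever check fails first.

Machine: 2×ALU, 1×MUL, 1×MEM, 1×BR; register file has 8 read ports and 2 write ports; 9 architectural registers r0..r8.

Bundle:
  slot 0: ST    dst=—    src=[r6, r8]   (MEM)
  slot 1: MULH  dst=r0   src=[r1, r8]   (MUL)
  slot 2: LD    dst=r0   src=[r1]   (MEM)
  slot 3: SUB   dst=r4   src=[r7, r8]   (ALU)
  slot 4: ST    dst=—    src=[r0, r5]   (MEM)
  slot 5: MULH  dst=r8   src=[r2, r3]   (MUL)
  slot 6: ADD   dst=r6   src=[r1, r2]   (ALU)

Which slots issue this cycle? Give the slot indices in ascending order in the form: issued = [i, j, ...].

issued = [0, 1, 3]

  0. MEM ⇒ go  {2A/1Mu/0Ld/1B | 6r 2w}
  1. MUL→r0 ⇒ go  {2A/0Mu/0Ld/1B | 4r 1w}
  2. MEM→r0 ⇒ no(FU)  {2A/0Mu/0Ld/1B | 4r 1w}
  3. ALU→r4 ⇒ go  {1A/0Mu/0Ld/1B | 2r 0w}
  4. MEM ⇒ no(FU)  {1A/0Mu/0Ld/1B | 2r 0w}
  5. MUL→r8 ⇒ no(FU)  {1A/0Mu/0Ld/1B | 2r 0w}
  6. ALU→r6 ⇒ no(WR_PORT)  {1A/0Mu/0Ld/1B | 2r 0w}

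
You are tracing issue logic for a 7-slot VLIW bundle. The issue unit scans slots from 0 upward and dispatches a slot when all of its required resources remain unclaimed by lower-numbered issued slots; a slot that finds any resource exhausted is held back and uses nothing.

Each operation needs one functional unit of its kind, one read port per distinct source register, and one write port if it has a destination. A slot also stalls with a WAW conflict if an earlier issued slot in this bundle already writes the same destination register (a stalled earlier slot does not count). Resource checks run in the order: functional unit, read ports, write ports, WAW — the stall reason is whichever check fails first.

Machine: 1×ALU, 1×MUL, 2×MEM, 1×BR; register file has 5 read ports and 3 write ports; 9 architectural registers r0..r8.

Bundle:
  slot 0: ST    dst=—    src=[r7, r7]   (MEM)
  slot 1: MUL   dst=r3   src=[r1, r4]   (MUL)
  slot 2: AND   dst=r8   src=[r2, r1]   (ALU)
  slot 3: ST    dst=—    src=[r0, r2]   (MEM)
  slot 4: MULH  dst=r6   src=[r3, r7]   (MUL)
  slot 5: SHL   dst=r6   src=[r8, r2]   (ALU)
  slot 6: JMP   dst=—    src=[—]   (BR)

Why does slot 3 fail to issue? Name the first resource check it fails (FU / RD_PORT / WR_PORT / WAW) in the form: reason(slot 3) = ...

[0] MEM needs rd=1 wr=0: ok; after: ALU=1 MUL=1 MEM=1 BR=1, R=4, W=3
[1] MUL needs rd=2 wr=1: ok; after: ALU=1 MUL=0 MEM=1 BR=1, R=2, W=2
[2] ALU needs rd=2 wr=1: ok; after: ALU=0 MUL=0 MEM=1 BR=1, R=0, W=1
[3] MEM needs rd=2 wr=0: RD_PORT; after: ALU=0 MUL=0 MEM=1 BR=1, R=0, W=1
[4] MUL needs rd=2 wr=1: FU; after: ALU=0 MUL=0 MEM=1 BR=1, R=0, W=1
[5] ALU needs rd=2 wr=1: FU; after: ALU=0 MUL=0 MEM=1 BR=1, R=0, W=1
[6] BR needs rd=0 wr=0: ok; after: ALU=0 MUL=0 MEM=1 BR=0, R=0, W=1

reason(slot 3) = RD_PORT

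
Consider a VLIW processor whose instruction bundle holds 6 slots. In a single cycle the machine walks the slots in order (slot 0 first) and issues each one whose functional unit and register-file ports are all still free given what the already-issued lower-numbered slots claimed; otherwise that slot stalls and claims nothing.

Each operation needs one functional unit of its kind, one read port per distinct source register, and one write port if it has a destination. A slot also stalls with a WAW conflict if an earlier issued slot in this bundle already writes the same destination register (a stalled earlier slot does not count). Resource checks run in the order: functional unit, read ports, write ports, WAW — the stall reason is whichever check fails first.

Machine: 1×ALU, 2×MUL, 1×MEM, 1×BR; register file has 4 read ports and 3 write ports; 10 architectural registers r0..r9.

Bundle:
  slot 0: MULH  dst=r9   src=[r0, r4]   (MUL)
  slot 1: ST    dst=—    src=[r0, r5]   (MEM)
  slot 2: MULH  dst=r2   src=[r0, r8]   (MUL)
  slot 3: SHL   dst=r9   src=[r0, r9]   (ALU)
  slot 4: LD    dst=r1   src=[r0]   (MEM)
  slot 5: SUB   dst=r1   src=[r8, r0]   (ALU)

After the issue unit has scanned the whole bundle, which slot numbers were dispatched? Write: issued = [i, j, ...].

issued = [0, 1]

[0] MUL needs rd=2 wr=1: ok; after: ALU=1 MUL=1 MEM=1 BR=1, R=2, W=2
[1] MEM needs rd=2 wr=0: ok; after: ALU=1 MUL=1 MEM=0 BR=1, R=0, W=2
[2] MUL needs rd=2 wr=1: RD_PORT; after: ALU=1 MUL=1 MEM=0 BR=1, R=0, W=2
[3] ALU needs rd=2 wr=1: RD_PORT; after: ALU=1 MUL=1 MEM=0 BR=1, R=0, W=2
[4] MEM needs rd=1 wr=1: FU; after: ALU=1 MUL=1 MEM=0 BR=1, R=0, W=2
[5] ALU needs rd=2 wr=1: RD_PORT; after: ALU=1 MUL=1 MEM=0 BR=1, R=0, W=2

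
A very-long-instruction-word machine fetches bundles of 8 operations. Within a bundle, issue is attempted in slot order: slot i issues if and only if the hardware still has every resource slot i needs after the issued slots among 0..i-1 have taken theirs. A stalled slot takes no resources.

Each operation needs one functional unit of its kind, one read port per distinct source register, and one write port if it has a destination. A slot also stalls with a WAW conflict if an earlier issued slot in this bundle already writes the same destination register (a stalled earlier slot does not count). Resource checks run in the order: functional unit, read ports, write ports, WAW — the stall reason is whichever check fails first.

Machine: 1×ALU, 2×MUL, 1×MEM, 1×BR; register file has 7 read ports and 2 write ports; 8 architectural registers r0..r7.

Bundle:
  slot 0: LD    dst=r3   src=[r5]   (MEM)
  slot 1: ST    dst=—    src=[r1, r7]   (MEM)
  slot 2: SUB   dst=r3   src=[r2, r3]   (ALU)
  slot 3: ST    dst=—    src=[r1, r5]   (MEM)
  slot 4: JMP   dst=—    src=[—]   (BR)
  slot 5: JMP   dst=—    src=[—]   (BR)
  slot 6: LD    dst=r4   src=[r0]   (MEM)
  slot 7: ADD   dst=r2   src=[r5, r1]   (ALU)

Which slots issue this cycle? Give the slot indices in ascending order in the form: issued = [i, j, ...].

issued = [0, 4, 7]

  0. MEM→r3 ⇒ go  {1A/2Mu/0Ld/1B | 6r 1w}
  1. MEM ⇒ no(FU)  {1A/2Mu/0Ld/1B | 6r 1w}
  2. ALU→r3 ⇒ no(WAW)  {1A/2Mu/0Ld/1B | 6r 1w}
  3. MEM ⇒ no(FU)  {1A/2Mu/0Ld/1B | 6r 1w}
  4. BR ⇒ go  {1A/2Mu/0Ld/0B | 6r 1w}
  5. BR ⇒ no(FU)  {1A/2Mu/0Ld/0B | 6r 1w}
  6. MEM→r4 ⇒ no(FU)  {1A/2Mu/0Ld/0B | 6r 1w}
  7. ALU→r2 ⇒ go  {0A/2Mu/0Ld/0B | 4r 0w}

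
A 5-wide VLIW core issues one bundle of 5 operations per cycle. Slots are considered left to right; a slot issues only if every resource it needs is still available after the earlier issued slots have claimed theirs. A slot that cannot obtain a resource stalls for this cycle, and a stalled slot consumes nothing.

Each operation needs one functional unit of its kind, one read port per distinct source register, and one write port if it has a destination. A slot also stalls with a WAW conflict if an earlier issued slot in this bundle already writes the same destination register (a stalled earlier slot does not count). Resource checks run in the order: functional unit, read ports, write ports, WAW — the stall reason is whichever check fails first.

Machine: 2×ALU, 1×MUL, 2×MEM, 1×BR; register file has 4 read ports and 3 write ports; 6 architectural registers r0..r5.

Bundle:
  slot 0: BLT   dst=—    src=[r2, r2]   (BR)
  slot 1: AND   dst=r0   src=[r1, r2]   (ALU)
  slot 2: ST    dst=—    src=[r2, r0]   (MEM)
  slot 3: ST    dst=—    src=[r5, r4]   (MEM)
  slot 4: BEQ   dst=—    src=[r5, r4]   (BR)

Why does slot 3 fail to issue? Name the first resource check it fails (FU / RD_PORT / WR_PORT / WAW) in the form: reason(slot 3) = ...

reason(slot 3) = RD_PORT

(0) want 1×BR +1rd +0wr — yes → AL2|MU1|ME2|BR0|rd3|wr3
(1) want 1×ALU +2rd +1wr — yes → AL1|MU1|ME2|BR0|rd1|wr2
(2) want 1×MEM +2rd +0wr — RD_PORT → AL1|MU1|ME2|BR0|rd1|wr2
(3) want 1×MEM +2rd +0wr — RD_PORT → AL1|MU1|ME2|BR0|rd1|wr2
(4) want 1×BR +2rd +0wr — FU → AL1|MU1|ME2|BR0|rd1|wr2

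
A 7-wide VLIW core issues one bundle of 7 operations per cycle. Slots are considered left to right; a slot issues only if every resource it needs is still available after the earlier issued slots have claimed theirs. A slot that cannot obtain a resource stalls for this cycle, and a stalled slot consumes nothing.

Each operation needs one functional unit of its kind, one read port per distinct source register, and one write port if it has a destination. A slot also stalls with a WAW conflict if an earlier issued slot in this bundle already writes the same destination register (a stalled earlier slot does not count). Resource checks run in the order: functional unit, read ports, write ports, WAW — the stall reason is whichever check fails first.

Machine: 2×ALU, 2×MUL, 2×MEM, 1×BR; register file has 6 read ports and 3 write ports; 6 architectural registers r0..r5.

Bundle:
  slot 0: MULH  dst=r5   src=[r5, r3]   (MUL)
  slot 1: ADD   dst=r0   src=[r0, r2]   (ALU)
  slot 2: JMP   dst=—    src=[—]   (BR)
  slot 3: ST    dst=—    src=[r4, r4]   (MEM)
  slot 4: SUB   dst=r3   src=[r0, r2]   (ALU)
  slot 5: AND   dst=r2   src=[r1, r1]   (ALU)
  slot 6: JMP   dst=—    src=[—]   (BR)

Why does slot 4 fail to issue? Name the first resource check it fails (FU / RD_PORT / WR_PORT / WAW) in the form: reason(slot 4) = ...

reason(slot 4) = RD_PORT

[0] MUL needs rd=2 wr=1: ok; after: ALU=2 MUL=1 MEM=2 BR=1, R=4, W=2
[1] ALU needs rd=2 wr=1: ok; after: ALU=1 MUL=1 MEM=2 BR=1, R=2, W=1
[2] BR needs rd=0 wr=0: ok; after: ALU=1 MUL=1 MEM=2 BR=0, R=2, W=1
[3] MEM needs rd=1 wr=0: ok; after: ALU=1 MUL=1 MEM=1 BR=0, R=1, W=1
[4] ALU needs rd=2 wr=1: RD_PORT; after: ALU=1 MUL=1 MEM=1 BR=0, R=1, W=1
[5] ALU needs rd=1 wr=1: ok; after: ALU=0 MUL=1 MEM=1 BR=0, R=0, W=0
[6] BR needs rd=0 wr=0: FU; after: ALU=0 MUL=1 MEM=1 BR=0, R=0, W=0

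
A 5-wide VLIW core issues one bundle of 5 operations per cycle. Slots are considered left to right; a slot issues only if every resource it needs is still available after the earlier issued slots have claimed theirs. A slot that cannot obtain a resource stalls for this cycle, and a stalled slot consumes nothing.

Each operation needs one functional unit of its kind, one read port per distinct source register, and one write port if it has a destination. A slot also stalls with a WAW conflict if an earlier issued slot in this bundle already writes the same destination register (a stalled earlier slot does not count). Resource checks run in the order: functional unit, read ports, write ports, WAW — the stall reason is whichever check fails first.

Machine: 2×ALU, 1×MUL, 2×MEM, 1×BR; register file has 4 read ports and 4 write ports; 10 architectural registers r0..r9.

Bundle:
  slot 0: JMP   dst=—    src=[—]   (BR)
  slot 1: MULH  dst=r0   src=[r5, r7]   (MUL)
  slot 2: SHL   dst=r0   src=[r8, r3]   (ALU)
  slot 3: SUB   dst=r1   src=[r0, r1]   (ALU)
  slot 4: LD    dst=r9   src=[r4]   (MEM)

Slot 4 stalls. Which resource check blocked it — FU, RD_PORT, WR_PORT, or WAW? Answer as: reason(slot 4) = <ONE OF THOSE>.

#0 BR src=- dispatched  <A:2 Mu:1 Ld:2 B:0 rd:4 wr:4>
#1 MUL src=r5,r7 dispatched  <A:2 Mu:0 Ld:2 B:0 rd:2 wr:3>
#2 ALU src=r8,r3 held:WAW  <A:2 Mu:0 Ld:2 B:0 rd:2 wr:3>
#3 ALU src=r0,r1 dispatched  <A:1 Mu:0 Ld:2 B:0 rd:0 wr:2>
#4 MEM src=r4 held:RD_PORT  <A:1 Mu:0 Ld:2 B:0 rd:0 wr:2>

reason(slot 4) = RD_PORT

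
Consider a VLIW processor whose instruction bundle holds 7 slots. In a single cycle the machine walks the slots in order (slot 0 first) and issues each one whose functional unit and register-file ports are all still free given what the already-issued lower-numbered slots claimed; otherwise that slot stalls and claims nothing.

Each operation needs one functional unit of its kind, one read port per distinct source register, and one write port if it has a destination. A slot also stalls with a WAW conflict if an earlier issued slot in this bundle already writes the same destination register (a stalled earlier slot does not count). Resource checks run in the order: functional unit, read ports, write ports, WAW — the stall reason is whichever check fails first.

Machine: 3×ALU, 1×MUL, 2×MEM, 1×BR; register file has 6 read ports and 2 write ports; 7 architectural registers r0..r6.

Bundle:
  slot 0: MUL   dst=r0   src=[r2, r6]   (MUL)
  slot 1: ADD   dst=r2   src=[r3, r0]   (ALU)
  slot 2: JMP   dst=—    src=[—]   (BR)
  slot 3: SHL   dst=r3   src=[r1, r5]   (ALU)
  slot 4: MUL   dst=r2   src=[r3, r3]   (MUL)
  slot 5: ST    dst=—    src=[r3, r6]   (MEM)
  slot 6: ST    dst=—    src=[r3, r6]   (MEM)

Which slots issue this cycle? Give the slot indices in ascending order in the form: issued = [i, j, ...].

slot 0 (MUL): ISSUE — free A3,Mu0,Ld2,B1 rp4 wp1
slot 1 (ALU): ISSUE — free A2,Mu0,Ld2,B1 rp2 wp0
slot 2 (BR): ISSUE — free A2,Mu0,Ld2,B0 rp2 wp0
slot 3 (ALU): stall WR_PORT — free A2,Mu0,Ld2,B0 rp2 wp0
slot 4 (MUL): stall FU — free A2,Mu0,Ld2,B0 rp2 wp0
slot 5 (MEM): ISSUE — free A2,Mu0,Ld1,B0 rp0 wp0
slot 6 (MEM): stall RD_PORT — free A2,Mu0,Ld1,B0 rp0 wp0

issued = [0, 1, 2, 5]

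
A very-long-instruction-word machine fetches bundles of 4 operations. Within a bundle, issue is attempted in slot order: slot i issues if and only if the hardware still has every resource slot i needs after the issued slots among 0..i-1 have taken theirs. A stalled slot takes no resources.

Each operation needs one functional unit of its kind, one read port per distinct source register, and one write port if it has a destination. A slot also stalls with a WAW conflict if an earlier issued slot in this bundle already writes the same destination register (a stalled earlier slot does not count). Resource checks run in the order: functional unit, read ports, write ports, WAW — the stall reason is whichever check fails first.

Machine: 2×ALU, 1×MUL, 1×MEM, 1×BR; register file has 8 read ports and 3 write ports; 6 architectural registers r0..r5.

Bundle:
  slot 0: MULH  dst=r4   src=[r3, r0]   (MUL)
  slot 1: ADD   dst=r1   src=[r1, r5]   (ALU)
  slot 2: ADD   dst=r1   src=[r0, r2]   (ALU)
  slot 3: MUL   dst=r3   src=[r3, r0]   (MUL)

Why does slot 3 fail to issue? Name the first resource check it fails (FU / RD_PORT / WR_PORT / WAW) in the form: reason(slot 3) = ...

reason(slot 3) = FU

slot 0 (MUL): ISSUE — free A2,Mu0,Ld1,B1 rp6 wp2
slot 1 (ALU): ISSUE — free A1,Mu0,Ld1,B1 rp4 wp1
slot 2 (ALU): stall WAW — free A1,Mu0,Ld1,B1 rp4 wp1
slot 3 (MUL): stall FU — free A1,Mu0,Ld1,B1 rp4 wp1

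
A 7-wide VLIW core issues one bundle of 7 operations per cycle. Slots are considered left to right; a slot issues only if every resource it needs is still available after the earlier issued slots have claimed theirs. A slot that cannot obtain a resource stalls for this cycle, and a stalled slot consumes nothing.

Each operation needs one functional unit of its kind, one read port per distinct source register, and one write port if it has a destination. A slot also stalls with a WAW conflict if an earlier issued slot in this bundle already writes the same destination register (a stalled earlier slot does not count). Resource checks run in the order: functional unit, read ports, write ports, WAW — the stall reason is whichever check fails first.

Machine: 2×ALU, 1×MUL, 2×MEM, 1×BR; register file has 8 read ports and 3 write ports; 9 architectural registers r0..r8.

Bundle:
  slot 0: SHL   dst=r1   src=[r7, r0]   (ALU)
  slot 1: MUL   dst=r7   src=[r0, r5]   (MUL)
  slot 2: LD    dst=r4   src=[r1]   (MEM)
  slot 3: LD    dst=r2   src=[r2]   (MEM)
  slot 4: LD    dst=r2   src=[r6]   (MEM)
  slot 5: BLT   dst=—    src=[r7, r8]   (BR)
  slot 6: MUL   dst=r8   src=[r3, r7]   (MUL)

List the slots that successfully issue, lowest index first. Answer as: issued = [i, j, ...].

issued = [0, 1, 2, 5]

#0 ALU src=r7,r0 dispatched  <A:1 Mu:1 Ld:2 B:1 rd:6 wr:2>
#1 MUL src=r0,r5 dispatched  <A:1 Mu:0 Ld:2 B:1 rd:4 wr:1>
#2 MEM src=r1 dispatched  <A:1 Mu:0 Ld:1 B:1 rd:3 wr:0>
#3 MEM src=r2 held:WR_PORT  <A:1 Mu:0 Ld:1 B:1 rd:3 wr:0>
#4 MEM src=r6 held:WR_PORT  <A:1 Mu:0 Ld:1 B:1 rd:3 wr:0>
#5 BR src=r7,r8 dispatched  <A:1 Mu:0 Ld:1 B:0 rd:1 wr:0>
#6 MUL src=r3,r7 held:FU  <A:1 Mu:0 Ld:1 B:0 rd:1 wr:0>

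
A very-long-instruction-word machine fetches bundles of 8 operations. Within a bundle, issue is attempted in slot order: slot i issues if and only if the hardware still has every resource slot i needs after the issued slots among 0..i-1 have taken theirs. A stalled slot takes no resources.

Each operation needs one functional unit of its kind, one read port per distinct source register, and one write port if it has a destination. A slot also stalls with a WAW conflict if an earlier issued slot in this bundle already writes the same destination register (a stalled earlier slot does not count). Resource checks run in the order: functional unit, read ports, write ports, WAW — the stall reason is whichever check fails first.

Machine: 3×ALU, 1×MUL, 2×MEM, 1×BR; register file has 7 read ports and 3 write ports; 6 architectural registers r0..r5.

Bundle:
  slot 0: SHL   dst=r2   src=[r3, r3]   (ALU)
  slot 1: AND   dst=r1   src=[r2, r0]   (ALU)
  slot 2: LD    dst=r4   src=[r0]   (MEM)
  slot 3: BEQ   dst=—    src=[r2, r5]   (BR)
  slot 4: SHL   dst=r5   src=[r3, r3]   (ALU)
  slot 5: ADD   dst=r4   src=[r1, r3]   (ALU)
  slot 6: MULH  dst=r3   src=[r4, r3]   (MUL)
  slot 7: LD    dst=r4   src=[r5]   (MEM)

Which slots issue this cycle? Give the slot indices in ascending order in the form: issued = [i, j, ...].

[0] ALU needs rd=1 wr=1: ok; after: ALU=2 MUL=1 MEM=2 BR=1, R=6, W=2
[1] ALU needs rd=2 wr=1: ok; after: ALU=1 MUL=1 MEM=2 BR=1, R=4, W=1
[2] MEM needs rd=1 wr=1: ok; after: ALU=1 MUL=1 MEM=1 BR=1, R=3, W=0
[3] BR needs rd=2 wr=0: ok; after: ALU=1 MUL=1 MEM=1 BR=0, R=1, W=0
[4] ALU needs rd=1 wr=1: WR_PORT; after: ALU=1 MUL=1 MEM=1 BR=0, R=1, W=0
[5] ALU needs rd=2 wr=1: RD_PORT; after: ALU=1 MUL=1 MEM=1 BR=0, R=1, W=0
[6] MUL needs rd=2 wr=1: RD_PORT; after: ALU=1 MUL=1 MEM=1 BR=0, R=1, W=0
[7] MEM needs rd=1 wr=1: WR_PORT; after: ALU=1 MUL=1 MEM=1 BR=0, R=1, W=0

issued = [0, 1, 2, 3]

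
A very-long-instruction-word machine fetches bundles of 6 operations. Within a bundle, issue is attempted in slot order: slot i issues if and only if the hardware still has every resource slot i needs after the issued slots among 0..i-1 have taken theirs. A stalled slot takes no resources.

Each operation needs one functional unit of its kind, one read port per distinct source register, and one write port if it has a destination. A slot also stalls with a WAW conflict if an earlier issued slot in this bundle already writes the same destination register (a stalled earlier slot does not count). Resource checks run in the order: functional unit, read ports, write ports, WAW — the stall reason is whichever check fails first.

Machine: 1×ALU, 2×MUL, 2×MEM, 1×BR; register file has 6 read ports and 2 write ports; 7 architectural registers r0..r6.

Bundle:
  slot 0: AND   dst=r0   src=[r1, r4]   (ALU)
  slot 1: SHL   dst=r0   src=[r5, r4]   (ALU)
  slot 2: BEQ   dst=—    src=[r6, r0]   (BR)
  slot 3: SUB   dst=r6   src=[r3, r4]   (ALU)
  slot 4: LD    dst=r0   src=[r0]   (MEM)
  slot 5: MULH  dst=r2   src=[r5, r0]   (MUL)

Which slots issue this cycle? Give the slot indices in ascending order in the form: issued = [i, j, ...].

issued = [0, 2, 5]

(0) want 1×ALU +2rd +1wr — yes → AL0|MU2|ME2|BR1|rd4|wr1
(1) want 1×ALU +2rd +1wr — FU → AL0|MU2|ME2|BR1|rd4|wr1
(2) want 1×BR +2rd +0wr — yes → AL0|MU2|ME2|BR0|rd2|wr1
(3) want 1×ALU +2rd +1wr — FU → AL0|MU2|ME2|BR0|rd2|wr1
(4) want 1×MEM +1rd +1wr — WAW → AL0|MU2|ME2|BR0|rd2|wr1
(5) want 1×MUL +2rd +1wr — yes → AL0|MU1|ME2|BR0|rd0|wr0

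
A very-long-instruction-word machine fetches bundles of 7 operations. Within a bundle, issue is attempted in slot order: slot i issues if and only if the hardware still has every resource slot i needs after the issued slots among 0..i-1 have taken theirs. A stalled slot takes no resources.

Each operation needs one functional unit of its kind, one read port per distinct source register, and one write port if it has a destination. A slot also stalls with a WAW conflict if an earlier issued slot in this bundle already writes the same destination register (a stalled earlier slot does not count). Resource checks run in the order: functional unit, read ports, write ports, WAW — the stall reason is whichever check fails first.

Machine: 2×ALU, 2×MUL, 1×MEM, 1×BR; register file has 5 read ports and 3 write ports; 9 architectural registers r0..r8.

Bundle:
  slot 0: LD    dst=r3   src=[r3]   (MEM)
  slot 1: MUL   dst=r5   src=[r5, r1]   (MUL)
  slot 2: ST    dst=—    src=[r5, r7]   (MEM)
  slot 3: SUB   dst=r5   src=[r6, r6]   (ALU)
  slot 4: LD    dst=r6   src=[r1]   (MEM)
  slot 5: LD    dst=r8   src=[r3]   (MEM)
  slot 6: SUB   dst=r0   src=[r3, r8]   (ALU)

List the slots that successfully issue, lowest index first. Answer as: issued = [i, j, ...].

issued = [0, 1, 6]

[0] MEM needs rd=1 wr=1: ok; after: ALU=2 MUL=2 MEM=0 BR=1, R=4, W=2
[1] MUL needs rd=2 wr=1: ok; after: ALU=2 MUL=1 MEM=0 BR=1, R=2, W=1
[2] MEM needs rd=2 wr=0: FU; after: ALU=2 MUL=1 MEM=0 BR=1, R=2, W=1
[3] ALU needs rd=1 wr=1: WAW; after: ALU=2 MUL=1 MEM=0 BR=1, R=2, W=1
[4] MEM needs rd=1 wr=1: FU; after: ALU=2 MUL=1 MEM=0 BR=1, R=2, W=1
[5] MEM needs rd=1 wr=1: FU; after: ALU=2 MUL=1 MEM=0 BR=1, R=2, W=1
[6] ALU needs rd=2 wr=1: ok; after: ALU=1 MUL=1 MEM=0 BR=1, R=0, W=0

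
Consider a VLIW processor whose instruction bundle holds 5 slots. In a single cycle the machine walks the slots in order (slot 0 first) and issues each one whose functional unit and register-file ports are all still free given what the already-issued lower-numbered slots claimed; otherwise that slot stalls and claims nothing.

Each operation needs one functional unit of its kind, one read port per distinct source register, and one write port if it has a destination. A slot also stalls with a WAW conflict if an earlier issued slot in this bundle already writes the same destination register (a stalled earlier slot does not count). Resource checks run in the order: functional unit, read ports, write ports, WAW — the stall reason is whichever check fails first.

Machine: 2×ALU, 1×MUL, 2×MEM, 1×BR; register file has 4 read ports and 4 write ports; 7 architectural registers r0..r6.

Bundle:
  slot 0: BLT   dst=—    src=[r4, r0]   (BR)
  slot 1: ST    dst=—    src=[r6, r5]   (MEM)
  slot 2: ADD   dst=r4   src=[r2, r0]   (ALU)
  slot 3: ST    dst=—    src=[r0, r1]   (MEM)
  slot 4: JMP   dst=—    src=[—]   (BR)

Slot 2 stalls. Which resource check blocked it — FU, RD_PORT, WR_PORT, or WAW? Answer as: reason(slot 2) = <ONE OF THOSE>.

(0) want 1×BR +2rd +0wr — yes → AL2|MU1|ME2|BR0|rd2|wr4
(1) want 1×MEM +2rd +0wr — yes → AL2|MU1|ME1|BR0|rd0|wr4
(2) want 1×ALU +2rd +1wr — RD_PORT → AL2|MU1|ME1|BR0|rd0|wr4
(3) want 1×MEM +2rd +0wr — RD_PORT → AL2|MU1|ME1|BR0|rd0|wr4
(4) want 1×BR +0rd +0wr — FU → AL2|MU1|ME1|BR0|rd0|wr4

reason(slot 2) = RD_PORT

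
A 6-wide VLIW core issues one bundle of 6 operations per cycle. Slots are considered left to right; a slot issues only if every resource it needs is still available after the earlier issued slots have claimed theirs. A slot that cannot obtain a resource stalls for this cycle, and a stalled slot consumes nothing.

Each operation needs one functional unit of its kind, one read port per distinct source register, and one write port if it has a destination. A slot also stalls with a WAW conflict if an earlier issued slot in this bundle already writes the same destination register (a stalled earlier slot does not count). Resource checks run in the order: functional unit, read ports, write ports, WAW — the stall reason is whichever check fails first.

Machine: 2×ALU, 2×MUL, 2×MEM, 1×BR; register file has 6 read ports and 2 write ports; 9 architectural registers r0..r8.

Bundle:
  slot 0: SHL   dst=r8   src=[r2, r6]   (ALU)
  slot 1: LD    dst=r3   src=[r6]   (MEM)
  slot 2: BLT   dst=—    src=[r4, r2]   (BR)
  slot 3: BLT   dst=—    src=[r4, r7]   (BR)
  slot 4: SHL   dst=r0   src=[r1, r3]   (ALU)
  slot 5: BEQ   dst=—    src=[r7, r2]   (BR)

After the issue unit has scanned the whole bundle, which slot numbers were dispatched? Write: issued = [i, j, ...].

slot 0 (ALU): ISSUE — free A1,Mu2,Ld2,B1 rp4 wp1
slot 1 (MEM): ISSUE — free A1,Mu2,Ld1,B1 rp3 wp0
slot 2 (BR): ISSUE — free A1,Mu2,Ld1,B0 rp1 wp0
slot 3 (BR): stall FU — free A1,Mu2,Ld1,B0 rp1 wp0
slot 4 (ALU): stall RD_PORT — free A1,Mu2,Ld1,B0 rp1 wp0
slot 5 (BR): stall FU — free A1,Mu2,Ld1,B0 rp1 wp0

issued = [0, 1, 2]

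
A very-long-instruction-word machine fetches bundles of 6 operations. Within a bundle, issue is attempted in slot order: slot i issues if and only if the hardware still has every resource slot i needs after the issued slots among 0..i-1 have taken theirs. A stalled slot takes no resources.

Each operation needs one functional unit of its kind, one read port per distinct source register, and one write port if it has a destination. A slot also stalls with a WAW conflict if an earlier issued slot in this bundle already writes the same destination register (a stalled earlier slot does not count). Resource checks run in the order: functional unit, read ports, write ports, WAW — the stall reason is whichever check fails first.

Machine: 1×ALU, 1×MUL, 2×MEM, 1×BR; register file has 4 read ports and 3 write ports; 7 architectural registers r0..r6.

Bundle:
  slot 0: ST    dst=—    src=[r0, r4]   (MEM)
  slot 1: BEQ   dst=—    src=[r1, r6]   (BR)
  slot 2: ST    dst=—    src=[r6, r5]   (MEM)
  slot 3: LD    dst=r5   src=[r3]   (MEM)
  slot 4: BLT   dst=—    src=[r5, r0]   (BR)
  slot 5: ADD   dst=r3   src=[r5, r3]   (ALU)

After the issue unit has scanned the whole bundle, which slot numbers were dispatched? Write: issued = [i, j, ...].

issued = [0, 1]

slot 0 (MEM): ISSUE — free A1,Mu1,Ld1,B1 rp2 wp3
slot 1 (BR): ISSUE — free A1,Mu1,Ld1,B0 rp0 wp3
slot 2 (MEM): stall RD_PORT — free A1,Mu1,Ld1,B0 rp0 wp3
slot 3 (MEM): stall RD_PORT — free A1,Mu1,Ld1,B0 rp0 wp3
slot 4 (BR): stall FU — free A1,Mu1,Ld1,B0 rp0 wp3
slot 5 (ALU): stall RD_PORT — free A1,Mu1,Ld1,B0 rp0 wp3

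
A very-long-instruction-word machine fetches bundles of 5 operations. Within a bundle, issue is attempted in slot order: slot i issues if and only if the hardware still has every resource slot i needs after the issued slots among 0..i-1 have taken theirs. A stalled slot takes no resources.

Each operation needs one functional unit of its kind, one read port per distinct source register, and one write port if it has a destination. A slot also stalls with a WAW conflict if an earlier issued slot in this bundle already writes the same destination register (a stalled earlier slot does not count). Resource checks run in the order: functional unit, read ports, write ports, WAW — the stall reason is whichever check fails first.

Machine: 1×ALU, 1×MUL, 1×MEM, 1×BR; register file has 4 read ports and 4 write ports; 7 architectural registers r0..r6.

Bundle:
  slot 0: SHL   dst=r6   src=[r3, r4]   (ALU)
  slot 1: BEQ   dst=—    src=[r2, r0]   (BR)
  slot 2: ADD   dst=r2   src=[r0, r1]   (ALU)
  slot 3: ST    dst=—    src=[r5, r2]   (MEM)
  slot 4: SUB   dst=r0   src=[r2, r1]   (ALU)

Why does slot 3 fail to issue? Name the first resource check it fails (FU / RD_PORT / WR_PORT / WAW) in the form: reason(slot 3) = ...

reason(slot 3) = RD_PORT

(0) want 1×ALU +2rd +1wr — yes → AL0|MU1|ME1|BR1|rd2|wr3
(1) want 1×BR +2rd +0wr — yes → AL0|MU1|ME1|BR0|rd0|wr3
(2) want 1×ALU +2rd +1wr — FU → AL0|MU1|ME1|BR0|rd0|wr3
(3) want 1×MEM +2rd +0wr — RD_PORT → AL0|MU1|ME1|BR0|rd0|wr3
(4) want 1×ALU +2rd +1wr — FU → AL0|MU1|ME1|BR0|rd0|wr3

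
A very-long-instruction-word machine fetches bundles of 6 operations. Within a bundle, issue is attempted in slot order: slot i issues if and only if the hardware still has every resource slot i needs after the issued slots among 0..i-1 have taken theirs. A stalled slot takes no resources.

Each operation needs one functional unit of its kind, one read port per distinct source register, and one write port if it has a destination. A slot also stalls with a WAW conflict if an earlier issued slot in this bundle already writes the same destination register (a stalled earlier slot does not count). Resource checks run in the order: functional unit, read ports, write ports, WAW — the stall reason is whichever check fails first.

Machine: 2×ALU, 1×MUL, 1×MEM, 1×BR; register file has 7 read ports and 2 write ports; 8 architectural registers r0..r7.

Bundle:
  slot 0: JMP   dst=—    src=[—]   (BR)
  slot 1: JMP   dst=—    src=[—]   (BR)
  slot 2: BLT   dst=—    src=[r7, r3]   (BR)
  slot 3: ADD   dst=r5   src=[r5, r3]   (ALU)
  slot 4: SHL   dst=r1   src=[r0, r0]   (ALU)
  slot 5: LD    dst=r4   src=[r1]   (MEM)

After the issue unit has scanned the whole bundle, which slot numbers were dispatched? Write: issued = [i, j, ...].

(0) want 1×BR +0rd +0wr — yes → AL2|MU1|ME1|BR0|rd7|wr2
(1) want 1×BR +0rd +0wr — FU → AL2|MU1|ME1|BR0|rd7|wr2
(2) want 1×BR +2rd +0wr — FU → AL2|MU1|ME1|BR0|rd7|wr2
(3) want 1×ALU +2rd +1wr — yes → AL1|MU1|ME1|BR0|rd5|wr1
(4) want 1×ALU +1rd +1wr — yes → AL0|MU1|ME1|BR0|rd4|wr0
(5) want 1×MEM +1rd +1wr — WR_PORT → AL0|MU1|ME1|BR0|rd4|wr0

issued = [0, 3, 4]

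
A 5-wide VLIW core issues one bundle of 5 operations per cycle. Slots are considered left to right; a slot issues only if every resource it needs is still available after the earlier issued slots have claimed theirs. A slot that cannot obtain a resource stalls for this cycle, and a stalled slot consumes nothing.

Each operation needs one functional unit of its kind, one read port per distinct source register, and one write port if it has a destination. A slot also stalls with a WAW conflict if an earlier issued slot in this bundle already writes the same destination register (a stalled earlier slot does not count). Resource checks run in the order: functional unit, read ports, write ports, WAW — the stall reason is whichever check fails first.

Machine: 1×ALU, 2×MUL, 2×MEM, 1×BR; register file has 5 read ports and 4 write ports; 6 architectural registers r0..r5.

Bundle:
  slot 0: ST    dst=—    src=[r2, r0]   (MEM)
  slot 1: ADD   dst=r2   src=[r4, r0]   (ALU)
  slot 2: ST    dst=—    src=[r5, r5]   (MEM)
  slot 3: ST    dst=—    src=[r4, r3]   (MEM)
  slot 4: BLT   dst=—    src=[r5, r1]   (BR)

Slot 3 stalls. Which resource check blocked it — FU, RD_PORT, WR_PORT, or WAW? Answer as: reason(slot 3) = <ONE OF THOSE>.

reason(slot 3) = FU

(0) want 1×MEM +2rd +0wr — yes → AL1|MU2|ME1|BR1|rd3|wr4
(1) want 1×ALU +2rd +1wr — yes → AL0|MU2|ME1|BR1|rd1|wr3
(2) want 1×MEM +1rd +0wr — yes → AL0|MU2|ME0|BR1|rd0|wr3
(3) want 1×MEM +2rd +0wr — FU → AL0|MU2|ME0|BR1|rd0|wr3
(4) want 1×BR +2rd +0wr — RD_PORT → AL0|MU2|ME0|BR1|rd0|wr3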